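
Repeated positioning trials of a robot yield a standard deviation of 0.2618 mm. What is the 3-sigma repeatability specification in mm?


repeatability = 3*sigma = 3*0.2618 = 0.7854

0.7854 mm


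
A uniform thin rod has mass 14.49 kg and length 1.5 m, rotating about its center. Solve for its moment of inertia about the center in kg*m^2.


I = (1/12)*m*L^2 = (1/12)*14.49*1.5^2 = 2.7169

2.7169 kg*m^2


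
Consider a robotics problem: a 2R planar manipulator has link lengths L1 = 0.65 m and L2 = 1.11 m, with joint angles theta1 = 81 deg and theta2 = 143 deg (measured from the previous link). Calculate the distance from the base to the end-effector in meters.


x = L1*cos(th1) + L2*cos(th1+th2) = -0.696785
y = L1*sin(th1) + L2*sin(th1+th2) = -0.129073
d = sqrt(x^2 + y^2) = sqrt(0.485509 + 0.016660) = 0.7086

0.7086 m


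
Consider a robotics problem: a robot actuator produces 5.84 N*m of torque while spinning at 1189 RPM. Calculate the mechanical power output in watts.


omega = 1189 * 2*pi/60 = 124.511789 rad/s
P = tau * omega = 5.84 * 124.511789 = 727.1488

727.1488 W


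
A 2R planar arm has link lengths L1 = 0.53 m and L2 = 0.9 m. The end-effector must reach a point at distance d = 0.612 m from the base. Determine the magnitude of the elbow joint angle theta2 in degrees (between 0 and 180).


cos(th2) = (d^2 - L1^2 - L2^2)/(2*L1*L2) = (0.612^2 - 0.53^2 - 0.9^2)/(2*0.53*0.9) = -0.75089727
th2 = acos(-0.75089727) = 138.6682 deg

138.6682 degrees


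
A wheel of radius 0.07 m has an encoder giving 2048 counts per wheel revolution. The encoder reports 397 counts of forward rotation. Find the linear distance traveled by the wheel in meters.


revs = 397/2048 = 0.193848
d = revs * 2*pi*r = 0.193848 * 2*pi*0.07 = 0.0853

0.0853 m


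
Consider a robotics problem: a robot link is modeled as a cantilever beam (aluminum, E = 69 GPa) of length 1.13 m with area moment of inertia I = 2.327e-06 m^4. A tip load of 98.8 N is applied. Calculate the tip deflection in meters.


delta = F*L^3/(3*E*I) = 98.8*1.13^3/(3*6.900e+10*2.327e-06)
      = 142.5582236/481689 = 2.9595e-04

2.9595e-04 m


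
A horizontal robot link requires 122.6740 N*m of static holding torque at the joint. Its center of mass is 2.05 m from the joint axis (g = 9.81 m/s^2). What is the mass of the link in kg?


m = tau / (g*L) = 122.6740 / (9.81 * 2.05) = 6.1000

6.1000 kg


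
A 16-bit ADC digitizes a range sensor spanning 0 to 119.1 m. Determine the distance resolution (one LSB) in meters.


res = range / 2^n = 119.1/2^16 = 119.1/65536 = 0.0018

0.0018 m


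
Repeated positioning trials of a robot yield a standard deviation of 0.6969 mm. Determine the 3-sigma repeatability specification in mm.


repeatability = 3*sigma = 3*0.6969 = 2.0907

2.0907 mm


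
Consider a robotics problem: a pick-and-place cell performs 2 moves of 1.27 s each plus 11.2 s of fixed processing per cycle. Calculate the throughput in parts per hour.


T_cycle = 2*1.27 + 11.2 = 13.7400 s
rate = 3600/T = 262.0087

262.0087 parts/hour


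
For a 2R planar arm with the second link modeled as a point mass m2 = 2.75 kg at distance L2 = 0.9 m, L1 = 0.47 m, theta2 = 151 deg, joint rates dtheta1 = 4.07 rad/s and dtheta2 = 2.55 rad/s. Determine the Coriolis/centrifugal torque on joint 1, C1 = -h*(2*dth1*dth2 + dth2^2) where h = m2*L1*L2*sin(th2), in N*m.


h = m2*L1*L2*sin(th2) = 2.75*0.47*0.9*sin(151 deg) = 0.563955
C1 = -h*(2*4.07*2.55 + 2.55^2) = -0.563955*27.2595 = -15.3731

-15.3731 N*m


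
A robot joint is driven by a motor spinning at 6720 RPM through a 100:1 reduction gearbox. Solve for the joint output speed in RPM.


omega_joint = omega_motor / N = 6720 / 100 = 67.2000

67.2000 RPM


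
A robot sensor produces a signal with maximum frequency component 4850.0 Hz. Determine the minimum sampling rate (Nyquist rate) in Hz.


f_s,min = 2*f_max = 2*4850.0 = 9700.0000

9700.0000 Hz


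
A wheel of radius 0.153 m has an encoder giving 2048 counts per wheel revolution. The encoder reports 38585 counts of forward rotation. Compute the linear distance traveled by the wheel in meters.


revs = 38585/2048 = 18.840332
d = revs * 2*pi*r = 18.840332 * 2*pi*0.153 = 18.1117

18.1117 m


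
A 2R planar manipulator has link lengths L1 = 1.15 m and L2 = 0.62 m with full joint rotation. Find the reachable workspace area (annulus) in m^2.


r_max = L1 + L2 = 1.7700, r_min = |L1 - L2| = 0.5300
A = pi*(r_max^2 - r_min^2) = pi*(3.1329 - 0.2809) = 8.9598

8.9598 m^2


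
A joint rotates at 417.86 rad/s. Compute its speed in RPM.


RPM = 417.86 * 60/(2*pi) = 3990.2691

3990.2691 RPM


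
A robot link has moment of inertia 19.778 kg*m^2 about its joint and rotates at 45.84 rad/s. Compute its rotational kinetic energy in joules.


KE = (1/2)*I*omega^2 = 0.5*19.778*45.84^2 = 20779.8111

20779.8111 J


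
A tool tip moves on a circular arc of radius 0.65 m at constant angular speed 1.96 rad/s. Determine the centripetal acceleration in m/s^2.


a_c = omega^2 * r = 1.96^2 * 0.65 = 2.4970

2.4970 m/s^2


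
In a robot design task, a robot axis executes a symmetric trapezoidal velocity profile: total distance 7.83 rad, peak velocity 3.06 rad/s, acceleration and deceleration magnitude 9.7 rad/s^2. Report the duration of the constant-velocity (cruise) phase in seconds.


t_acc = v/a = 0.315464 s, d_acc = v^2/(2a) = 0.482660 rad each
d_cruise = 7.83 - 2*0.482660 = 6.864680 rad
t_cruise = d_cruise/v = 6.864680/3.06 = 2.2434

2.2434 s


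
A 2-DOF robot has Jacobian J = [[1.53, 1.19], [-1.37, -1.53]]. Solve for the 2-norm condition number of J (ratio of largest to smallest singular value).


JJ^T eigenvalues: trace(JJ^T) = 7.9748, det(JJ^T) = det(J)^2 = 0.50495236
s_max^2 = (7.9748 + sqrt(61.57762560))/2 = 7.91097062
s_min^2 = (7.9748 - sqrt(61.57762560))/2 = 0.06382938
kappa = s_max/s_min = sqrt(7.91097062/0.06382938) = 11.1328

11.1328


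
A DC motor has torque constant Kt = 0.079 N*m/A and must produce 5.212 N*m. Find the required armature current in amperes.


I = tau / Kt = 5.212/0.079 = 65.9747

65.9747 A


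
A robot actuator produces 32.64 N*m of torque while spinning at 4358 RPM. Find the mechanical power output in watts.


omega = 4358 * 2*pi/60 = 456.368693 rad/s
P = tau * omega = 32.64 * 456.368693 = 14895.8741

14895.8741 W


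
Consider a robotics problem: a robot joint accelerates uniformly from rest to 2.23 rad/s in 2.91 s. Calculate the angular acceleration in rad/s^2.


alpha = delta_omega / t = 2.23 / 2.91 = 0.7663

0.7663 rad/s^2


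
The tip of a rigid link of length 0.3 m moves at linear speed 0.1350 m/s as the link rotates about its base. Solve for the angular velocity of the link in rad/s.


omega = v / L = 0.1350 / 0.3 = 0.4500

0.4500 rad/s


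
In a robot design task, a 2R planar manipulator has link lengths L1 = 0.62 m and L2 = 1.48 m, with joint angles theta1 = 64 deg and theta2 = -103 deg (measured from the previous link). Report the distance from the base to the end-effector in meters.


x = L1*cos(th1) + L2*cos(th1+th2) = 1.421966
y = L1*sin(th1) + L2*sin(th1+th2) = -0.374142
d = sqrt(x^2 + y^2) = sqrt(2.021987 + 0.139982) = 1.4704

1.4704 m


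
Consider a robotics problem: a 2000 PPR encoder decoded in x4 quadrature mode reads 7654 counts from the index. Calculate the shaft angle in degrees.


angle = counts * 360 / (PPR*4) = 7654 * 360 / 8000 = 344.4300

344.4300 degrees


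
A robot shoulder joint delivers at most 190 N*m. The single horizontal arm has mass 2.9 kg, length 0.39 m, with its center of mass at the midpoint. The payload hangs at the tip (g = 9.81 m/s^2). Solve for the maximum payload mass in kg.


tau_arm = m_arm*g*(L/2) = 2.9*9.81*0.39/2 = 5.5476 N*m
tau_payload = tau_max - tau_arm = 190 - 5.5476 = 184.4524
m_payload = tau_payload / (g*L) = 184.4524 / (9.81*0.39) = 48.2115

48.2115 kg


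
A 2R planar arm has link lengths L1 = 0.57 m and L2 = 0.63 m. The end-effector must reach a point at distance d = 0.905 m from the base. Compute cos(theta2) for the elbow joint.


cos(th2) = (d^2 - L1^2 - L2^2)/(2*L1*L2) = (0.905^2 - 0.57^2 - 0.63^2)/(2*0.57*0.63) = 0.1354

0.1354


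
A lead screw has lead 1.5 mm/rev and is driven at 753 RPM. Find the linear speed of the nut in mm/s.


v = lead * (RPM/60) = 1.5*753/60 = 18.8250

18.8250 mm/s


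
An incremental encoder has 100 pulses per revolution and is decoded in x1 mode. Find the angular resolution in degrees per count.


resolution = 360 / (PPR * 1) = 360 / 100 = 3.6000

3.6000 degrees


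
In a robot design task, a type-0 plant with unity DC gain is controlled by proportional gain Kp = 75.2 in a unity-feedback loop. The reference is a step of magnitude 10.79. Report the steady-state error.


e_ss = R/(1 + Kp) = 10.79/(1 + 75.2) = 10.79/76.2000 = 0.1416

0.1416


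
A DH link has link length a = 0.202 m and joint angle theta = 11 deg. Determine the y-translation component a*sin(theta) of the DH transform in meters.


a*sin(theta) = 0.202*sin(11 deg) = 0.0385

0.0385 m


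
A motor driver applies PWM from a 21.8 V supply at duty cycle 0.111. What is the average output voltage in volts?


V_avg = V_supply * D = 21.8*0.111 = 2.4198

2.4198 V


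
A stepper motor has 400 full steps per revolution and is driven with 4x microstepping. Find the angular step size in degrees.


step = 360/(400*4) = 360/1600 = 0.2250

0.2250 degrees


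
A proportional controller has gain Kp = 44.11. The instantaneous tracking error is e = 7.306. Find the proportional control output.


u_P = Kp * e = 44.11 * 7.306 = 322.2677

322.2677


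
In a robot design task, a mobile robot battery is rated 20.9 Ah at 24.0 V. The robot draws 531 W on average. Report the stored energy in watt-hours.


E = capacity * V = 20.9*24.0 = 501.6000

501.6000 Wh


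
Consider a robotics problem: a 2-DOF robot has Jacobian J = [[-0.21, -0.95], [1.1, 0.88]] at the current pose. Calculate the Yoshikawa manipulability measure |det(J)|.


det(J) = -0.21*0.88 - (-0.95)*(1.1) = 0.8602
|det(J)| = 0.8602

0.8602


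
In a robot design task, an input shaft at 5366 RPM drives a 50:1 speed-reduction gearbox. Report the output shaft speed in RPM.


omega_out = omega_in / N = 5366 / 50 = 107.3200

107.3200 RPM


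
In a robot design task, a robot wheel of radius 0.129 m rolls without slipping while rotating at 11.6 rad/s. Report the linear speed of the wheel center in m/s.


v = omega * r = 11.6 * 0.129 = 1.4964

1.4964 m/s


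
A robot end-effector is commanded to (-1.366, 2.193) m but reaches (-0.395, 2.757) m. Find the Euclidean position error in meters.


dx = -0.395 - (-1.366) = 0.9710, dy = 2.757 - (2.193) = 0.5640
err = sqrt(0.942841 + 0.318096) = 1.1229

1.1229 m


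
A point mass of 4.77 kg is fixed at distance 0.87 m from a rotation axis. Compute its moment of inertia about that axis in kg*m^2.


I = m*r^2 = 4.77*0.87^2 = 3.6104

3.6104 kg*m^2


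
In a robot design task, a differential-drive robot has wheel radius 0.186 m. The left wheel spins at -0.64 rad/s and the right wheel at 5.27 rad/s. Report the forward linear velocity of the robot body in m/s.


v = r*(wR + wL)/2 = 0.186*(5.27 + -0.64)/2 = 0.4306

0.4306 m/s


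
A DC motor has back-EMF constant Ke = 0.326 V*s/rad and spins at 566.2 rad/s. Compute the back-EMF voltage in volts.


V_emf = Ke * omega = 0.326*566.2 = 184.5812

184.5812 V


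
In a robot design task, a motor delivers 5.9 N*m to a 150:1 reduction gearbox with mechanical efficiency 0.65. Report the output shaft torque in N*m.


tau_out = tau_in * N * eta = 5.9 * 150 * 0.65 = 575.2500

575.2500 N*m


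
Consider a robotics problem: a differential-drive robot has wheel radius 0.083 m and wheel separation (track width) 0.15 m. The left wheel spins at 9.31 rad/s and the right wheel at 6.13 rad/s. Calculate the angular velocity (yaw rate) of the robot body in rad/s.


omega = r*(wR - wL)/L = 0.083*(6.13 - (9.31))/0.15 = -1.7596

-1.7596 rad/s


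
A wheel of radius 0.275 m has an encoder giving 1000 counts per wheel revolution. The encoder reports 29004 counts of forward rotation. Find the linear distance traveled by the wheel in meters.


revs = 29004/1000 = 29.004000
d = revs * 2*pi*r = 29.004000 * 2*pi*0.275 = 50.1153

50.1153 m


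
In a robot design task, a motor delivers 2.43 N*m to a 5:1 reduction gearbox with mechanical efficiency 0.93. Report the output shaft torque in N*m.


tau_out = tau_in * N * eta = 2.43 * 5 * 0.93 = 11.2995

11.2995 N*m


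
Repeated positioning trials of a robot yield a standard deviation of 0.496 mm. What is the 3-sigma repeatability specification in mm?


repeatability = 3*sigma = 3*0.496 = 1.4880

1.4880 mm


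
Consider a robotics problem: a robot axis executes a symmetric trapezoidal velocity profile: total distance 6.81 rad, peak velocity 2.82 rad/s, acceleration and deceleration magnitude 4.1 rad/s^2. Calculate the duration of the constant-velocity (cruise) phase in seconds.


t_acc = v/a = 0.687805 s, d_acc = v^2/(2a) = 0.969805 rad each
d_cruise = 6.81 - 2*0.969805 = 4.870390 rad
t_cruise = d_cruise/v = 4.870390/2.82 = 1.7271

1.7271 s


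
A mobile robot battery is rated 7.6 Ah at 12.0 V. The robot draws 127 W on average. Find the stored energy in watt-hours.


E = capacity * V = 7.6*12.0 = 91.2000

91.2000 Wh


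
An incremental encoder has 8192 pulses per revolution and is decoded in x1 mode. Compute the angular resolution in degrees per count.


resolution = 360 / (PPR * 1) = 360 / 8192 = 0.0439

0.0439 degrees


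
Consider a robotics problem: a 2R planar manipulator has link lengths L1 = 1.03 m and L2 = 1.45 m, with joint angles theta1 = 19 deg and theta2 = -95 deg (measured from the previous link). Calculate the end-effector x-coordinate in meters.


x = L1*cos(th1) + L2*cos(th1+th2) = 1.03*cos(19 deg) + 1.45*cos(-76 deg) = 1.3247

1.3247 m


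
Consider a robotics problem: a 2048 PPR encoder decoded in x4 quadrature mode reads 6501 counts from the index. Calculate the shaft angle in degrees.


angle = counts * 360 / (PPR*4) = 6501 * 360 / 8192 = 285.6885

285.6885 degrees


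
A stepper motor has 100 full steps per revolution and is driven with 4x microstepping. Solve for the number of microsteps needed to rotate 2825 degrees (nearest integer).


step_size = 360/(100*4) = 360/400 = 0.900000 deg
n = 2825/(360/400) = 2825*400/360 = 3138.8889 -> 3139

3139 steps


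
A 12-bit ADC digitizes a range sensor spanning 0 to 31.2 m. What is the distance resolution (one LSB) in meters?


res = range / 2^n = 31.2/2^12 = 31.2/4096 = 0.0076

0.0076 m


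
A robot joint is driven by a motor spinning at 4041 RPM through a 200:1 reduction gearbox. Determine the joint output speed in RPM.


omega_joint = omega_motor / N = 4041 / 200 = 20.2050

20.2050 RPM


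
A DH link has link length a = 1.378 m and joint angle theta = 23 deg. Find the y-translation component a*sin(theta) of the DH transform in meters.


a*sin(theta) = 1.378*sin(23 deg) = 0.5384

0.5384 m


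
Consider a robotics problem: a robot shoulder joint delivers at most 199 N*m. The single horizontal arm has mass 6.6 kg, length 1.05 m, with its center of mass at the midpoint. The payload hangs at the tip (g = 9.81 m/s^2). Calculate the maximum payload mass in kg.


tau_arm = m_arm*g*(L/2) = 6.6*9.81*1.05/2 = 33.9916 N*m
tau_payload = tau_max - tau_arm = 199 - 33.9916 = 165.0084
m_payload = tau_payload / (g*L) = 165.0084 / (9.81*1.05) = 16.0195

16.0195 kg


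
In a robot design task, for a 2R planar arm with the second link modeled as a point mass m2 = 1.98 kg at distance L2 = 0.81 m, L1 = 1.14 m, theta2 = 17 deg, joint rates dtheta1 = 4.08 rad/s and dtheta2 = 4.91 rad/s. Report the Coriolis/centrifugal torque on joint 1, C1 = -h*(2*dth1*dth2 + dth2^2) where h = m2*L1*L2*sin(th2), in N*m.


h = m2*L1*L2*sin(th2) = 1.98*1.14*0.81*sin(17 deg) = 0.534553
C1 = -h*(2*4.08*4.91 + 4.91^2) = -0.534553*64.1737 = -34.3042

-34.3042 N*m


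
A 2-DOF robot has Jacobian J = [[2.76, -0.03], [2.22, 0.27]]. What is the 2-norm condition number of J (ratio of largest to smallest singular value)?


JJ^T eigenvalues: trace(JJ^T) = 12.6198, det(JJ^T) = det(J)^2 = 0.65901924
s_max^2 = (12.6198 + sqrt(156.62327508))/2 = 12.56736105
s_min^2 = (12.6198 - sqrt(156.62327508))/2 = 0.05243895
kappa = s_max/s_min = sqrt(12.56736105/0.05243895) = 15.4809

15.4809


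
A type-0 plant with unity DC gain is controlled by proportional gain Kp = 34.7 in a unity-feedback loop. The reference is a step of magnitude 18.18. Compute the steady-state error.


e_ss = R/(1 + Kp) = 18.18/(1 + 34.7) = 18.18/35.7000 = 0.5092

0.5092


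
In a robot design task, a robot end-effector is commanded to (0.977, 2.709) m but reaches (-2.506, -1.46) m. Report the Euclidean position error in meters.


dx = -2.506 - (0.977) = -3.4830, dy = -1.46 - (2.709) = -4.1690
err = sqrt(12.131289 + 17.380561) = 5.4325

5.4325 m


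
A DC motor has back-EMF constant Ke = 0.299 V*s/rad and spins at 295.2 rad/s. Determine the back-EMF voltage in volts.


V_emf = Ke * omega = 0.299*295.2 = 88.2648

88.2648 V


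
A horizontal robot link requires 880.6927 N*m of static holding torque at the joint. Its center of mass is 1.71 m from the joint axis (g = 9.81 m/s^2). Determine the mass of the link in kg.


m = tau / (g*L) = 880.6927 / (9.81 * 1.71) = 52.5000

52.5000 kg


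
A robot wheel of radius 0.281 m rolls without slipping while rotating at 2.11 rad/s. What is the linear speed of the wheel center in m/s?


v = omega * r = 2.11 * 0.281 = 0.5929

0.5929 m/s


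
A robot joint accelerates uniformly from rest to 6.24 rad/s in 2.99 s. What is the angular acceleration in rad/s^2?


alpha = delta_omega / t = 6.24 / 2.99 = 2.0870

2.0870 rad/s^2


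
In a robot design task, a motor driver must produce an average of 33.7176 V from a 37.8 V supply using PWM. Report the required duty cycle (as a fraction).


D = V_avg/V_supply = 33.7176/37.8 = 0.8920

0.8920


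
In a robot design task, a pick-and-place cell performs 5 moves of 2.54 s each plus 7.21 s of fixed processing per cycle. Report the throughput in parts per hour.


T_cycle = 5*2.54 + 7.21 = 19.9100 s
rate = 3600/T = 180.8137

180.8137 parts/hour


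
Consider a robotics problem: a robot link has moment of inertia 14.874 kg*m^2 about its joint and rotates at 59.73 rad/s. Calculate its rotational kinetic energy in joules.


KE = (1/2)*I*omega^2 = 0.5*14.874*59.73^2 = 26532.7834

26532.7834 J


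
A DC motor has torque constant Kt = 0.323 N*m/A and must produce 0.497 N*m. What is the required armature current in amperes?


I = tau / Kt = 0.497/0.323 = 1.5387

1.5387 A


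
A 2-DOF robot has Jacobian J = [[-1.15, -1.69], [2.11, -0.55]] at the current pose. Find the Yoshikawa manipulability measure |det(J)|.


det(J) = -1.15*-0.55 - (-1.69)*(2.11) = 4.1984
|det(J)| = 4.1984

4.1984


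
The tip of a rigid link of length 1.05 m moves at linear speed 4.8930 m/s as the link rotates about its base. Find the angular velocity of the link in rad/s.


omega = v / L = 4.8930 / 1.05 = 4.6600

4.6600 rad/s


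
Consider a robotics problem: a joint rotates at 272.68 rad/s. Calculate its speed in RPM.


RPM = 272.68 * 60/(2*pi) = 2603.9022

2603.9022 RPM


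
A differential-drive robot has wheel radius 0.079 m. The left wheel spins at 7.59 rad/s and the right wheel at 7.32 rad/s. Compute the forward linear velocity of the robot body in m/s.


v = r*(wR + wL)/2 = 0.079*(7.32 + 7.59)/2 = 0.5889

0.5889 m/s


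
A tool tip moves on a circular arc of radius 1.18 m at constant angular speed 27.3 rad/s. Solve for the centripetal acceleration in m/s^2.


a_c = omega^2 * r = 27.3^2 * 1.18 = 879.4422

879.4422 m/s^2


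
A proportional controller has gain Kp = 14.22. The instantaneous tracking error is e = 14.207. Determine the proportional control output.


u_P = Kp * e = 14.22 * 14.207 = 202.0235

202.0235


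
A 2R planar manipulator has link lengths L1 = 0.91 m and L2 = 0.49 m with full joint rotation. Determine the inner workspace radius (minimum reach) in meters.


r_min = |L1 - L2| = |0.91 - 0.49| = 0.4200

0.4200 m


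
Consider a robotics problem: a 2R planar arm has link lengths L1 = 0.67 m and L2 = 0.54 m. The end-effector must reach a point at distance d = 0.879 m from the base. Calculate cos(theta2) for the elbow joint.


cos(th2) = (d^2 - L1^2 - L2^2)/(2*L1*L2) = (0.879^2 - 0.67^2 - 0.54^2)/(2*0.67*0.54) = 0.0444

0.0444


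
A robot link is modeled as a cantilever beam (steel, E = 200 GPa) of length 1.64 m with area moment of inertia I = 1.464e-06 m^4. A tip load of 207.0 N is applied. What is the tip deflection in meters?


delta = F*L^3/(3*E*I) = 207.0*1.64^3/(3*2.000e+11*1.464e-06)
      = 913.065408/878400 = 0.0010

0.0010 m


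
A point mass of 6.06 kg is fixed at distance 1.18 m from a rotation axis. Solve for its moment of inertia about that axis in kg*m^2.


I = m*r^2 = 6.06*1.18^2 = 8.4379

8.4379 kg*m^2


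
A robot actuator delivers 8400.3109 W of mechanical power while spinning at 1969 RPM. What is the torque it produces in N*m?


omega = 1969 * 2*pi/60 = 206.193198 rad/s
tau = P / omega = 8400.3109 / 206.193198 = 40.7400

40.7400 N*m


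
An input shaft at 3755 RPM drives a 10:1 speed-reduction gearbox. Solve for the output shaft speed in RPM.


omega_out = omega_in / N = 3755 / 10 = 375.5000

375.5000 RPM


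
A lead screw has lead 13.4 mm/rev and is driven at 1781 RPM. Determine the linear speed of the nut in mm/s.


v = lead * (RPM/60) = 13.4*1781/60 = 397.7567

397.7567 mm/s


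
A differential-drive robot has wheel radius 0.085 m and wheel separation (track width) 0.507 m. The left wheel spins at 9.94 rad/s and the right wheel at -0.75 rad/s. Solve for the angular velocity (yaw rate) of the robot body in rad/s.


omega = r*(wR - wL)/L = 0.085*(-0.75 - (9.94))/0.507 = -1.7922

-1.7922 rad/s


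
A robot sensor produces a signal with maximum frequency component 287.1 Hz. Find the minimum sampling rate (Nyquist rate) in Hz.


f_s,min = 2*f_max = 2*287.1 = 574.2000

574.2000 Hz


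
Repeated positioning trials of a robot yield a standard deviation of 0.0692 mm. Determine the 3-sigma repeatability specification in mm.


repeatability = 3*sigma = 3*0.0692 = 0.2076

0.2076 mm


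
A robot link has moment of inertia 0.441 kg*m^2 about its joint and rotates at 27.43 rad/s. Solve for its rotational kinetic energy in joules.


KE = (1/2)*I*omega^2 = 0.5*0.441*27.43^2 = 165.9053

165.9053 J


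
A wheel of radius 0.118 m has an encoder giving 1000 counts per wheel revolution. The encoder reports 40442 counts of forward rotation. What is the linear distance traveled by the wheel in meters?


revs = 40442/1000 = 40.442000
d = revs * 2*pi*r = 40.442000 * 2*pi*0.118 = 29.9843

29.9843 m


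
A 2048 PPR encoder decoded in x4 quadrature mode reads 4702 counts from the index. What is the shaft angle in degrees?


angle = counts * 360 / (PPR*4) = 4702 * 360 / 8192 = 206.6309

206.6309 degrees


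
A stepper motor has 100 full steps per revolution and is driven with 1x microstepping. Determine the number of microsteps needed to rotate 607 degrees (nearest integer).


step_size = 360/(100*1) = 360/100 = 3.600000 deg
n = 607/(360/100) = 607*100/360 = 168.6111 -> 169

169 steps


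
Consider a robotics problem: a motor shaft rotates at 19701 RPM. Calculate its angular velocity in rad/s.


omega = 19701 * 2*pi/60 = 2063.0839

2063.0839 rad/s


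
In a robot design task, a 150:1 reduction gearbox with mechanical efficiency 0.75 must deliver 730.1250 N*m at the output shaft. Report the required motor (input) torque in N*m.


tau_in = tau_out / (N * eta) = 730.1250 / (150 * 0.75) = 6.4900

6.4900 N*m


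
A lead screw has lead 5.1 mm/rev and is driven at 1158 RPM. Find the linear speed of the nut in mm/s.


v = lead * (RPM/60) = 5.1*1158/60 = 98.4300

98.4300 mm/s


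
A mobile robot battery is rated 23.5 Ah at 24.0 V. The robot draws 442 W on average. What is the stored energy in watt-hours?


E = capacity * V = 23.5*24.0 = 564.0000

564.0000 Wh


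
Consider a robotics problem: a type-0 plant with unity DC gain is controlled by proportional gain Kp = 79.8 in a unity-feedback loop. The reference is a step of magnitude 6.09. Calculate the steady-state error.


e_ss = R/(1 + Kp) = 6.09/(1 + 79.8) = 6.09/80.8000 = 0.0754

0.0754


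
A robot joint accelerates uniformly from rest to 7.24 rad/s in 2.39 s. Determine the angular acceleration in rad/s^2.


alpha = delta_omega / t = 7.24 / 2.39 = 3.0293

3.0293 rad/s^2


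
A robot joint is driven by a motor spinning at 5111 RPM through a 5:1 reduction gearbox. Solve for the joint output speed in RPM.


omega_joint = omega_motor / N = 5111 / 5 = 1022.2000

1022.2000 RPM


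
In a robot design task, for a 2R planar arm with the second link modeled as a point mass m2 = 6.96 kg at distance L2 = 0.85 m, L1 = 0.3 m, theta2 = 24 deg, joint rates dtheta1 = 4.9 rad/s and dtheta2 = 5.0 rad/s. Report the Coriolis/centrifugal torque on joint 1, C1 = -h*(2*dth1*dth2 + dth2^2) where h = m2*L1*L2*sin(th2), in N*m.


h = m2*L1*L2*sin(th2) = 6.96*0.3*0.85*sin(24 deg) = 0.721876
C1 = -h*(2*4.9*5.0 + 5.0^2) = -0.721876*74.0000 = -53.4188

-53.4188 N*m


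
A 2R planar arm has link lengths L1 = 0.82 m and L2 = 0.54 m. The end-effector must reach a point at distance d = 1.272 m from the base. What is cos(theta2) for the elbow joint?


cos(th2) = (d^2 - L1^2 - L2^2)/(2*L1*L2) = (1.272^2 - 0.82^2 - 0.54^2)/(2*0.82*0.54) = 0.7385

0.7385


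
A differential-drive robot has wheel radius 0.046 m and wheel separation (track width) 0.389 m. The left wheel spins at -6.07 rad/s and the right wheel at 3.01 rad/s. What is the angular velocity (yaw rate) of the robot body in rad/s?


omega = r*(wR - wL)/L = 0.046*(3.01 - (-6.07))/0.389 = 1.0737

1.0737 rad/s


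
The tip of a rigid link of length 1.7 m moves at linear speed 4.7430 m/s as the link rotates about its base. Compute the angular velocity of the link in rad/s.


omega = v / L = 4.7430 / 1.7 = 2.7900

2.7900 rad/s


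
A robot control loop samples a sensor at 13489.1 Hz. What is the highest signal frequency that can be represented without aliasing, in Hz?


f_max = f_s/2 = 13489.1/2 = 6744.5500

6744.5500 Hz


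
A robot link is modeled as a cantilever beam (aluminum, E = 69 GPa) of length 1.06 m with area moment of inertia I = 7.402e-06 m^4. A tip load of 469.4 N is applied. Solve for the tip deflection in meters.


delta = F*L^3/(3*E*I) = 469.4*1.06^3/(3*6.900e+10*7.402e-06)
      = 559.0629104/1532214 = 3.6487e-04

3.6487e-04 m


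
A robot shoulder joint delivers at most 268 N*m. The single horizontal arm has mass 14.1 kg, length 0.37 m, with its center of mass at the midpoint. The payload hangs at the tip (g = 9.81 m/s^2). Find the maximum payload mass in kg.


tau_arm = m_arm*g*(L/2) = 14.1*9.81*0.37/2 = 25.5894 N*m
tau_payload = tau_max - tau_arm = 268 - 25.5894 = 242.4106
m_payload = tau_payload / (g*L) = 242.4106 / (9.81*0.37) = 66.7853

66.7853 kg


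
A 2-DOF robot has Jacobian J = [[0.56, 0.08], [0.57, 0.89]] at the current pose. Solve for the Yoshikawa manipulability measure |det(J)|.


det(J) = 0.56*0.89 - (0.08)*(0.57) = 0.4528
|det(J)| = 0.4528

0.4528


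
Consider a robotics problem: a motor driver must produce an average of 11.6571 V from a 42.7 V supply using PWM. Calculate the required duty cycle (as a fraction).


D = V_avg/V_supply = 11.6571/42.7 = 0.2730

0.2730


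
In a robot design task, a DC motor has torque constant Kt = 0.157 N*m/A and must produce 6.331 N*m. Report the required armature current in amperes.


I = tau / Kt = 6.331/0.157 = 40.3248

40.3248 A


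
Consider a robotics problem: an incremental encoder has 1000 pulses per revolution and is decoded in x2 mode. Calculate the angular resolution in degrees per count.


resolution = 360 / (PPR * 2) = 360 / 2000 = 0.1800

0.1800 degrees


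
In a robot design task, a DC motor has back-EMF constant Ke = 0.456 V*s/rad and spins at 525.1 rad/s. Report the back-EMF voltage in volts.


V_emf = Ke * omega = 0.456*525.1 = 239.4456

239.4456 V


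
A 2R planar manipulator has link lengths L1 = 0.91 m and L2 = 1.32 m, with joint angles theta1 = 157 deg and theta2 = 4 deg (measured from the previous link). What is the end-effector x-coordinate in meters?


x = L1*cos(th1) + L2*cos(th1+th2) = 0.91*cos(157 deg) + 1.32*cos(161 deg) = -2.0857

-2.0857 m


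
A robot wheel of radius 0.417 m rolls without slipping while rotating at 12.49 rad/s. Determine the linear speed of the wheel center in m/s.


v = omega * r = 12.49 * 0.417 = 5.2083

5.2083 m/s


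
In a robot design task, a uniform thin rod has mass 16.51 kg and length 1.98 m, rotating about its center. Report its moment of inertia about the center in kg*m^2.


I = (1/12)*m*L^2 = (1/12)*16.51*1.98^2 = 5.3938

5.3938 kg*m^2


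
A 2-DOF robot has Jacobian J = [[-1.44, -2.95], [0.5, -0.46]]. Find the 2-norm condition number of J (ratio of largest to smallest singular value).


JJ^T eigenvalues: trace(JJ^T) = 11.2377, det(JJ^T) = det(J)^2 = 4.56847876
s_max^2 = (11.2377 + sqrt(108.01198625))/2 = 10.81529076
s_min^2 = (11.2377 - sqrt(108.01198625))/2 = 0.42240924
kappa = s_max/s_min = sqrt(10.81529076/0.42240924) = 5.0600

5.0600


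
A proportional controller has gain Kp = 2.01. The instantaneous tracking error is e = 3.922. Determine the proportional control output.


u_P = Kp * e = 2.01 * 3.922 = 7.8832

7.8832


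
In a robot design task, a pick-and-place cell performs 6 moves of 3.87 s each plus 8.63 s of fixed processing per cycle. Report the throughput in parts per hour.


T_cycle = 6*3.87 + 8.63 = 31.8500 s
rate = 3600/T = 113.0298

113.0298 parts/hour


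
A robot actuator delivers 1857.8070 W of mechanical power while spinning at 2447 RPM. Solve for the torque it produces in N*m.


omega = 2447 * 2*pi/60 = 256.249241 rad/s
tau = P / omega = 1857.8070 / 256.249241 = 7.2500

7.2500 N*m


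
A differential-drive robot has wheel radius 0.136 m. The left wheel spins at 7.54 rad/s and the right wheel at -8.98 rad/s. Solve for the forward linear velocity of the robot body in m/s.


v = r*(wR + wL)/2 = 0.136*(-8.98 + 7.54)/2 = -0.0979

-0.0979 m/s


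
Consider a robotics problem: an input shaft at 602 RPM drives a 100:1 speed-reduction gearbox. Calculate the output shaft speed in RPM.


omega_out = omega_in / N = 602 / 100 = 6.0200

6.0200 RPM


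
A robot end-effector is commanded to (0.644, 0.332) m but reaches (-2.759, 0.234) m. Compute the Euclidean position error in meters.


dx = -2.759 - (0.644) = -3.4030, dy = 0.234 - (0.332) = -0.0980
err = sqrt(11.580409 + 0.009604) = 3.4044

3.4044 m


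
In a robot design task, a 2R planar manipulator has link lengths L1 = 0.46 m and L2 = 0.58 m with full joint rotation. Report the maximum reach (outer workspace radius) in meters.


r_max = L1 + L2 = 0.46 + 0.58 = 1.0400

1.0400 m


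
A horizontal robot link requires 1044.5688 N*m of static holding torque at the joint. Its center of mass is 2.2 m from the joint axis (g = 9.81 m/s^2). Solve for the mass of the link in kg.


m = tau / (g*L) = 1044.5688 / (9.81 * 2.2) = 48.4000

48.4000 kg


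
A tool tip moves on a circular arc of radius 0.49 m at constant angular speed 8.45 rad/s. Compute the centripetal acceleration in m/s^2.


a_c = omega^2 * r = 8.45^2 * 0.49 = 34.9872

34.9872 m/s^2


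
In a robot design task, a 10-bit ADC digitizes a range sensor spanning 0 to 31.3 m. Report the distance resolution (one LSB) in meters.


res = range / 2^n = 31.3/2^10 = 31.3/1024 = 0.0306

0.0306 m


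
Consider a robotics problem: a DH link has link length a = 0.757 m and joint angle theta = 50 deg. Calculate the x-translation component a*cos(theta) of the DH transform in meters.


a*cos(theta) = 0.757*cos(50 deg) = 0.4866

0.4866 m


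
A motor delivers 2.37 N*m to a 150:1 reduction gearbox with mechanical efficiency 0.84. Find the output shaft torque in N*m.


tau_out = tau_in * N * eta = 2.37 * 150 * 0.84 = 298.6200

298.6200 N*m


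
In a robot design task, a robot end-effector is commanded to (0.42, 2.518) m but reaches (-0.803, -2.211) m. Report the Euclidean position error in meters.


dx = -0.803 - (0.42) = -1.2230, dy = -2.211 - (2.518) = -4.7290
err = sqrt(1.495729 + 22.363441) = 4.8846

4.8846 m


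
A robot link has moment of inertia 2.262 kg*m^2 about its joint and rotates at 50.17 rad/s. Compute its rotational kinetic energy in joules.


KE = (1/2)*I*omega^2 = 0.5*2.262*50.17^2 = 2846.7597

2846.7597 J


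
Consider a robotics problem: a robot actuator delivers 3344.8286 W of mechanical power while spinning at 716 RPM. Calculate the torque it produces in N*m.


omega = 716 * 2*pi/60 = 74.979345 rad/s
tau = P / omega = 3344.8286 / 74.979345 = 44.6100

44.6100 N*m


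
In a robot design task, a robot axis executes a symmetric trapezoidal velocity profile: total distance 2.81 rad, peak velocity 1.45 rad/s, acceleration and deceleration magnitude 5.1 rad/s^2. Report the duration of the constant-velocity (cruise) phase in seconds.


t_acc = v/a = 0.284314 s, d_acc = v^2/(2a) = 0.206127 rad each
d_cruise = 2.81 - 2*0.206127 = 2.397746 rad
t_cruise = d_cruise/v = 2.397746/1.45 = 1.6536

1.6536 s


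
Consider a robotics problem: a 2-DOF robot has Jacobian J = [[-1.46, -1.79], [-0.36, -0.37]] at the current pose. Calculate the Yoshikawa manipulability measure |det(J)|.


det(J) = -1.46*-0.37 - (-1.79)*(-0.36) = -0.1042
|det(J)| = 0.1042

0.1042


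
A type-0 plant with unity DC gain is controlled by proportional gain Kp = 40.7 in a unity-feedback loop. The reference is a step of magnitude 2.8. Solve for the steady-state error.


e_ss = R/(1 + Kp) = 2.8/(1 + 40.7) = 2.8/41.7000 = 0.0671

0.0671


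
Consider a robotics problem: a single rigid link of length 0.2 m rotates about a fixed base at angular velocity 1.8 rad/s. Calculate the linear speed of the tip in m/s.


v = L*omega = 0.2 * 1.8 = 0.3600

0.3600 m/s


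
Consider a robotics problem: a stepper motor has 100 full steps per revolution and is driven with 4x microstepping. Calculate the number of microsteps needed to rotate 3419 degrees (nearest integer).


step_size = 360/(100*4) = 360/400 = 0.900000 deg
n = 3419/(360/400) = 3419*400/360 = 3798.8889 -> 3799

3799 steps


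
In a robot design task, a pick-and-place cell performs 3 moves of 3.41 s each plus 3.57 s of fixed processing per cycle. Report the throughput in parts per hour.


T_cycle = 3*3.41 + 3.57 = 13.8000 s
rate = 3600/T = 260.8696

260.8696 parts/hour


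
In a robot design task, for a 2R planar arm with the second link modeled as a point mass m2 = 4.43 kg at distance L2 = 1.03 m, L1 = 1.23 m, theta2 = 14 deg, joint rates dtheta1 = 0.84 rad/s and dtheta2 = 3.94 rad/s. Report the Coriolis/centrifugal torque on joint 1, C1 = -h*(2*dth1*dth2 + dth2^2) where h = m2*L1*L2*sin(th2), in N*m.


h = m2*L1*L2*sin(th2) = 4.43*1.23*1.03*sin(14 deg) = 1.357754
C1 = -h*(2*0.84*3.94 + 3.94^2) = -1.357754*22.1428 = -30.0645

-30.0645 N*m


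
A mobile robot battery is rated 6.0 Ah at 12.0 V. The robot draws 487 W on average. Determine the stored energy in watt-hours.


E = capacity * V = 6.0*12.0 = 72.0000

72.0000 Wh


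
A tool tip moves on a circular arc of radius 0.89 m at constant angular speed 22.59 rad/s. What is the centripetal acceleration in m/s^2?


a_c = omega^2 * r = 22.59^2 * 0.89 = 454.1742

454.1742 m/s^2


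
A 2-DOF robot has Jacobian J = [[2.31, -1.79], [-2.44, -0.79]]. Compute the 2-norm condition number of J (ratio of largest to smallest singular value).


JJ^T eigenvalues: trace(JJ^T) = 15.1179, det(JJ^T) = det(J)^2 = 38.34705625
s_max^2 = (15.1179 + sqrt(75.16267541))/2 = 11.89377051
s_min^2 = (15.1179 - sqrt(75.16267541))/2 = 3.22412949
kappa = s_max/s_min = sqrt(11.89377051/3.22412949) = 1.9207

1.9207


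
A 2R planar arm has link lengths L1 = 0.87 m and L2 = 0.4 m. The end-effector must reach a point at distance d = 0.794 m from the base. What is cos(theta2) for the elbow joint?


cos(th2) = (d^2 - L1^2 - L2^2)/(2*L1*L2) = (0.794^2 - 0.87^2 - 0.4^2)/(2*0.87*0.4) = -0.4116

-0.4116


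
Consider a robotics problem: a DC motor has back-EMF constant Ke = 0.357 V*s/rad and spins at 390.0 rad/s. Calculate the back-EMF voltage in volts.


V_emf = Ke * omega = 0.357*390.0 = 139.2300

139.2300 V


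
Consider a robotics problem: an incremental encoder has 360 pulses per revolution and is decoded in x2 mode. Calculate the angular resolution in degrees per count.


resolution = 360 / (PPR * 2) = 360 / 720 = 0.5000

0.5000 degrees


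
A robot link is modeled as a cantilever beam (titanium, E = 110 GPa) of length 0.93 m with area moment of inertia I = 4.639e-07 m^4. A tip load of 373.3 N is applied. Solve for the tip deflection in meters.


delta = F*L^3/(3*E*I) = 373.3*0.93^3/(3*1.100e+11*4.639e-07)
      = 300.2664681/153087 = 0.0020

0.0020 m


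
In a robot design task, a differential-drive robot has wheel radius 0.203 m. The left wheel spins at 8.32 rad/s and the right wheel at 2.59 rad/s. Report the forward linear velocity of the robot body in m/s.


v = r*(wR + wL)/2 = 0.203*(2.59 + 8.32)/2 = 1.1074

1.1074 m/s


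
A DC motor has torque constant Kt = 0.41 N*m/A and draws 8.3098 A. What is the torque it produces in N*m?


tau = Kt * I = 0.41*8.3098 = 3.4070

3.4070 N*m


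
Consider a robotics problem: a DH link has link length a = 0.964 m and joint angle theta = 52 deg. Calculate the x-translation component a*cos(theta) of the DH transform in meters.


a*cos(theta) = 0.964*cos(52 deg) = 0.5935

0.5935 m


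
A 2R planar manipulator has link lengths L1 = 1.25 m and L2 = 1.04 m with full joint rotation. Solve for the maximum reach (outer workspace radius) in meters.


r_max = L1 + L2 = 1.25 + 1.04 = 2.2900

2.2900 m


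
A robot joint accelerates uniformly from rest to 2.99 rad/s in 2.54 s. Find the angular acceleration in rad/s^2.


alpha = delta_omega / t = 2.99 / 2.54 = 1.1772

1.1772 rad/s^2


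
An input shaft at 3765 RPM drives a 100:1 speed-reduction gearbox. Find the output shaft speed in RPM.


omega_out = omega_in / N = 3765 / 100 = 37.6500

37.6500 RPM


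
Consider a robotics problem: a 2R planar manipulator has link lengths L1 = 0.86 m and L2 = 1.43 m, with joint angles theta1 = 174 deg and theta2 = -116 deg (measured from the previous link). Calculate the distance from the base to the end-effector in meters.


x = L1*cos(th1) + L2*cos(th1+th2) = -0.097504
y = L1*sin(th1) + L2*sin(th1+th2) = 1.302603
d = sqrt(x^2 + y^2) = sqrt(0.009507 + 1.696775) = 1.3062

1.3062 m


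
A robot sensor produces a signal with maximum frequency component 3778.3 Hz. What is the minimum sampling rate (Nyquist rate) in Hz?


f_s,min = 2*f_max = 2*3778.3 = 7556.6000

7556.6000 Hz


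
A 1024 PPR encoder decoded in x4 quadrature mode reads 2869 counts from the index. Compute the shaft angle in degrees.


angle = counts * 360 / (PPR*4) = 2869 * 360 / 4096 = 252.1582

252.1582 degrees


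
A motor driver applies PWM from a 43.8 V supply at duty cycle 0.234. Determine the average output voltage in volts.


V_avg = V_supply * D = 43.8*0.234 = 10.2492

10.2492 V


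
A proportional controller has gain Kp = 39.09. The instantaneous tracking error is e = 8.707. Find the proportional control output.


u_P = Kp * e = 39.09 * 8.707 = 340.3566

340.3566
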